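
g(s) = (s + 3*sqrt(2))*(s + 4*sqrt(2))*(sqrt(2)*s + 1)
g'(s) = sqrt(2)*(s + 3*sqrt(2))*(s + 4*sqrt(2)) + (s + 3*sqrt(2))*(sqrt(2)*s + 1) + (s + 4*sqrt(2))*(sqrt(2)*s + 1)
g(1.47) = 125.35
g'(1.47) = 97.11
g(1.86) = 166.54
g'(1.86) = 114.32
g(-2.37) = -14.47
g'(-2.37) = -3.43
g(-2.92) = -11.33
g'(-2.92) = -7.58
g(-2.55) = -13.71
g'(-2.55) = -5.07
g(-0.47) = 6.56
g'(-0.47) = 30.68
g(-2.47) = -14.08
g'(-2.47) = -4.38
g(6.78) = 1451.53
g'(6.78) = 442.27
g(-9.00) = -186.53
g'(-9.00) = 117.49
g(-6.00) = -4.51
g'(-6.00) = 16.58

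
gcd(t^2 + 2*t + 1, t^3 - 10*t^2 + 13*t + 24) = t + 1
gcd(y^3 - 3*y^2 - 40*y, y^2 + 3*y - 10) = y + 5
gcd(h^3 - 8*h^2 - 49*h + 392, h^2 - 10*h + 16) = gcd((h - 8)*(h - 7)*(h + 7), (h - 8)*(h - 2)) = h - 8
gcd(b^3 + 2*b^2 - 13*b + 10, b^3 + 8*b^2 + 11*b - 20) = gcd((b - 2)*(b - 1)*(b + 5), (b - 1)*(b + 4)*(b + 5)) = b^2 + 4*b - 5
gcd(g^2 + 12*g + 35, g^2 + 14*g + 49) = g + 7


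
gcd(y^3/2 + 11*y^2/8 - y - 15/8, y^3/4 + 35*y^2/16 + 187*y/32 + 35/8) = 1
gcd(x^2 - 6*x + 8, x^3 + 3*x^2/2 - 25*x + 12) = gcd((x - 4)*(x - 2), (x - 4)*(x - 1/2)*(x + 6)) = x - 4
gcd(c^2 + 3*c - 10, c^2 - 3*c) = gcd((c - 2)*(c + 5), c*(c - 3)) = 1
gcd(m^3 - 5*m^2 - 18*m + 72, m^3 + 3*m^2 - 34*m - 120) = m^2 - 2*m - 24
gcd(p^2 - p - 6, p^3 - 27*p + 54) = p - 3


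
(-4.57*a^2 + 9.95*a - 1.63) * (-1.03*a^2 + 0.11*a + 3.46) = 4.7071*a^4 - 10.7512*a^3 - 13.0388*a^2 + 34.2477*a - 5.6398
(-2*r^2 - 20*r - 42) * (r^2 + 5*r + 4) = -2*r^4 - 30*r^3 - 150*r^2 - 290*r - 168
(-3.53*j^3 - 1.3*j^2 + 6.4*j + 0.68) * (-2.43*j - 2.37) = 8.5779*j^4 + 11.5251*j^3 - 12.471*j^2 - 16.8204*j - 1.6116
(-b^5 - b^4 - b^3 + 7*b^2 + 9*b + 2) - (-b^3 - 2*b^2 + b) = -b^5 - b^4 + 9*b^2 + 8*b + 2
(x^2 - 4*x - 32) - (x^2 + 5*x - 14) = -9*x - 18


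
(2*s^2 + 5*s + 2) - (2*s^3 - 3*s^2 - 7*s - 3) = -2*s^3 + 5*s^2 + 12*s + 5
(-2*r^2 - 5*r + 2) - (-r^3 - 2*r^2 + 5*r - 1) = r^3 - 10*r + 3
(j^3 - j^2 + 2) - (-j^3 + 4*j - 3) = 2*j^3 - j^2 - 4*j + 5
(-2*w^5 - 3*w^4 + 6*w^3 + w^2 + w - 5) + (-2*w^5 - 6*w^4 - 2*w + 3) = -4*w^5 - 9*w^4 + 6*w^3 + w^2 - w - 2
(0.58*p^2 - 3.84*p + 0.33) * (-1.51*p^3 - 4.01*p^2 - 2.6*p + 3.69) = -0.8758*p^5 + 3.4726*p^4 + 13.3921*p^3 + 10.8009*p^2 - 15.0276*p + 1.2177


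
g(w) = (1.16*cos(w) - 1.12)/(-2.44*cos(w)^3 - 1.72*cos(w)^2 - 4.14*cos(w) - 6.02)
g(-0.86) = 0.04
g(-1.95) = 0.34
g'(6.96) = 0.08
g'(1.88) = 0.45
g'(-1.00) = -0.15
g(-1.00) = 0.05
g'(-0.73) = -0.08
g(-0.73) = 0.02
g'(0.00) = 0.00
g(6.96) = 0.02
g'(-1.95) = -0.50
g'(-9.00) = -2.16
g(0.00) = -0.00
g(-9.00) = 1.19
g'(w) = (1.16*cos(w) - 1.12)*(-7.32*sin(w)*cos(w)^2 - 3.44*sin(w)*cos(w) - 4.14*sin(w))/(-2.44*cos(w)^3 - 1.72*cos(w)^2 - 4.14*cos(w) - 6.02)^2 - 1.16*sin(w)/(-2.44*cos(w)^3 - 1.72*cos(w)^2 - 4.14*cos(w) - 6.02)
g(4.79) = 0.16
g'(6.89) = 0.06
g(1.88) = 0.30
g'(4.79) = -0.30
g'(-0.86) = -0.11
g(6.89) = 0.01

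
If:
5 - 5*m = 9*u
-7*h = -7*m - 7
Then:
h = 2 - 9*u/5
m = 1 - 9*u/5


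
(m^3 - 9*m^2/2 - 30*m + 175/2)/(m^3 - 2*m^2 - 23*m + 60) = (2*m^2 - 19*m + 35)/(2*(m^2 - 7*m + 12))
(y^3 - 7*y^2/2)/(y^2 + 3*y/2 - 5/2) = y^2*(2*y - 7)/(2*y^2 + 3*y - 5)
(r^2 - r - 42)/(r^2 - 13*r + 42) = (r + 6)/(r - 6)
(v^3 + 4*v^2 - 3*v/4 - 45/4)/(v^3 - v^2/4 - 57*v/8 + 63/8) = 2*(2*v + 5)/(4*v - 7)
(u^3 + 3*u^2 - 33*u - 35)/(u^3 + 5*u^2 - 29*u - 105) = (u + 1)/(u + 3)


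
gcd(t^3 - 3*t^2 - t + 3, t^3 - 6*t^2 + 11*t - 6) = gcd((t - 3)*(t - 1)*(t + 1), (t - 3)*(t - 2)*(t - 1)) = t^2 - 4*t + 3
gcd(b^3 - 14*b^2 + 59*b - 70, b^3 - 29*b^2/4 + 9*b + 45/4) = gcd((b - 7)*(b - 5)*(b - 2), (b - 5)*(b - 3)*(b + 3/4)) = b - 5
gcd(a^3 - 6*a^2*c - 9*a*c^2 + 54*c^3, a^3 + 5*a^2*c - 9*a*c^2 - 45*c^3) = a^2 - 9*c^2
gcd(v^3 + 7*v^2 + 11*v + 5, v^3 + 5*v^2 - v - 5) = v^2 + 6*v + 5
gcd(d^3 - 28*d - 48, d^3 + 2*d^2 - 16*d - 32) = d^2 + 6*d + 8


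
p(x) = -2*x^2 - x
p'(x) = -4*x - 1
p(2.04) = -10.36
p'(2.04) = -9.16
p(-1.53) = -3.15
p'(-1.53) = 5.12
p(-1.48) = -2.90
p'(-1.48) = 4.92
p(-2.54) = -10.36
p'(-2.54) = 9.16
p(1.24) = -4.32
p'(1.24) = -5.96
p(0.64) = -1.46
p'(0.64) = -3.56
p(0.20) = -0.28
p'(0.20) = -1.80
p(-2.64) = -11.30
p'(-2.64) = 9.56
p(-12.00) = -276.00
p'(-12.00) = 47.00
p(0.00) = 0.00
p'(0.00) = -1.00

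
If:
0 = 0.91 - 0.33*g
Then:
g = 2.76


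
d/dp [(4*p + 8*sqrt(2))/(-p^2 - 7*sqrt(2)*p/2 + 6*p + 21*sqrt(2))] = 8*(-2*p^2 - 7*sqrt(2)*p + 12*p + (p + 2*sqrt(2))*(4*p - 12 + 7*sqrt(2)) + 42*sqrt(2))/(2*p^2 - 12*p + 7*sqrt(2)*p - 42*sqrt(2))^2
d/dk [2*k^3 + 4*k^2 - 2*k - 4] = 6*k^2 + 8*k - 2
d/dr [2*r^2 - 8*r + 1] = 4*r - 8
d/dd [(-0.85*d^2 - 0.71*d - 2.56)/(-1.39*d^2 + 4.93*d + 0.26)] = (-5.1774*d^2 - 7.5588*d + 12.4362)/(1.9321*d^4 - 13.7054*d^3 + 23.5821*d^2 + 2.5636*d + 0.0676)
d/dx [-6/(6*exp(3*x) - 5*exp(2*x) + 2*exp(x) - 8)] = (108*exp(2*x) - 60*exp(x) + 12)*exp(x)/(6*exp(3*x) - 5*exp(2*x) + 2*exp(x) - 8)^2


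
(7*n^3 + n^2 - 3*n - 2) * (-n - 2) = -7*n^4 - 15*n^3 + n^2 + 8*n + 4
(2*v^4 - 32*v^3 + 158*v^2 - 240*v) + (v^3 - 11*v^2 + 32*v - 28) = 2*v^4 - 31*v^3 + 147*v^2 - 208*v - 28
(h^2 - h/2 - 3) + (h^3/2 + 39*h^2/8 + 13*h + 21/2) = h^3/2 + 47*h^2/8 + 25*h/2 + 15/2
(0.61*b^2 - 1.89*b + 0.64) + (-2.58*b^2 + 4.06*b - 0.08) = -1.97*b^2 + 2.17*b + 0.56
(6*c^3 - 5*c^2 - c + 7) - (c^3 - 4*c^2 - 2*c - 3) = 5*c^3 - c^2 + c + 10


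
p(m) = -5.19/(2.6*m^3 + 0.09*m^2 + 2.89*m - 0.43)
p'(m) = -5.19*(-7.8*m^2 - 0.18*m - 2.89)/(2.6*m^3 + 0.09*m^2 + 2.89*m - 0.43)^2 = (40.482*m^2 + 0.9342*m + 14.9991)/(2.6*m^3 + 0.09*m^2 + 2.89*m - 0.43)^2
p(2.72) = -0.09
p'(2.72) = 0.09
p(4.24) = -0.02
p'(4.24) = 0.02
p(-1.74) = 0.27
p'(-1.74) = 0.38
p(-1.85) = 0.24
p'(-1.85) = 0.32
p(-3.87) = 0.03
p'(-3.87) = 0.02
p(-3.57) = 0.04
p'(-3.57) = 0.03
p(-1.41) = 0.45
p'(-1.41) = 0.70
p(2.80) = -0.08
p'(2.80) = 0.08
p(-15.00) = 0.00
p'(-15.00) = 0.00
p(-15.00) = 0.00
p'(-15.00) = 0.00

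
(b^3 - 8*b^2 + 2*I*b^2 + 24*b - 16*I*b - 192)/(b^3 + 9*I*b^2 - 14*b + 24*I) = (b^2 - 4*b*(2 + I) + 32*I)/(b^2 + 3*I*b + 4)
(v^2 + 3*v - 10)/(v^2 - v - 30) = (v - 2)/(v - 6)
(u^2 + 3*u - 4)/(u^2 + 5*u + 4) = (u - 1)/(u + 1)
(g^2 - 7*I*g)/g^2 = (g - 7*I)/g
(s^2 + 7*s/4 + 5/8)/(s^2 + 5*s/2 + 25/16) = 2*(2*s + 1)/(4*s + 5)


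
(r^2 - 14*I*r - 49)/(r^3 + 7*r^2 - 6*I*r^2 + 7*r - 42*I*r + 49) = (r - 7*I)/(r^2 + r*(7 + I) + 7*I)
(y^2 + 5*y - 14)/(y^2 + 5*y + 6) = (y^2 + 5*y - 14)/(y^2 + 5*y + 6)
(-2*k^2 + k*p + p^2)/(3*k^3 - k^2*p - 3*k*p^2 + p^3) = (2*k + p)/(-3*k^2 - 2*k*p + p^2)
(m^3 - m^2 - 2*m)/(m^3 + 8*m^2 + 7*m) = (m - 2)/(m + 7)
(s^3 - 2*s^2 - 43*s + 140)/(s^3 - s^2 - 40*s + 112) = (s - 5)/(s - 4)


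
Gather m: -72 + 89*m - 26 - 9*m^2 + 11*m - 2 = -9*m^2 + 100*m - 100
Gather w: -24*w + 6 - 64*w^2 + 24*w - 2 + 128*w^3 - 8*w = 128*w^3 - 64*w^2 - 8*w + 4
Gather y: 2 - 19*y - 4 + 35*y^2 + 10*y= 35*y^2 - 9*y - 2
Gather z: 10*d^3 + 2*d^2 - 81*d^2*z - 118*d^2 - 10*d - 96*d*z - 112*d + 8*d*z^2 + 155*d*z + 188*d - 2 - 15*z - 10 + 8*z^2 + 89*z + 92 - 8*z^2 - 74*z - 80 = 10*d^3 - 116*d^2 + 8*d*z^2 + 66*d + z*(-81*d^2 + 59*d)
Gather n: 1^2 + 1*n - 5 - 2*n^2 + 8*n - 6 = -2*n^2 + 9*n - 10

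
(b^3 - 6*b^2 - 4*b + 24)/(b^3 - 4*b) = (b - 6)/b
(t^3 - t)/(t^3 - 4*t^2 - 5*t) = (t - 1)/(t - 5)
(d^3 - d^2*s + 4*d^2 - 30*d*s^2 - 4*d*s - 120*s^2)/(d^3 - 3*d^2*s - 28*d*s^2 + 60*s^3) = (-d - 4)/(-d + 2*s)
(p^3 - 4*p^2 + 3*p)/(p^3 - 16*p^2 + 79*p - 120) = p*(p - 1)/(p^2 - 13*p + 40)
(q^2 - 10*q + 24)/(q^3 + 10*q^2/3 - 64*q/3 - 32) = 3*(q - 6)/(3*q^2 + 22*q + 24)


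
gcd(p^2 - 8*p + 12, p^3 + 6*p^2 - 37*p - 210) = p - 6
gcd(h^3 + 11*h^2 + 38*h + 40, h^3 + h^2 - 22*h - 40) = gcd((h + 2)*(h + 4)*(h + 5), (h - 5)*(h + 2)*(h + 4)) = h^2 + 6*h + 8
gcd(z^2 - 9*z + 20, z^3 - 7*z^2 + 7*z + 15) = z - 5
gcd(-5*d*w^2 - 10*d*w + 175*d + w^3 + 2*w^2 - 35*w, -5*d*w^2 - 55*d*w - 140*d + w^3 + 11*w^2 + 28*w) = -5*d*w - 35*d + w^2 + 7*w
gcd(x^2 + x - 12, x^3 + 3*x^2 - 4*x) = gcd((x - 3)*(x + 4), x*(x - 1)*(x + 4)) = x + 4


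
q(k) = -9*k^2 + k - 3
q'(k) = 1 - 18*k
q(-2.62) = -67.40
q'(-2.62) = 48.16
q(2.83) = -72.25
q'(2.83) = -49.94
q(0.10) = -2.99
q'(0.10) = -0.80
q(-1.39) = -21.78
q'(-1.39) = 26.02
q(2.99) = -80.47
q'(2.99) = -52.82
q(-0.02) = -3.02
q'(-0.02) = 1.36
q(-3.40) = -110.44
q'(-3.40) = 62.20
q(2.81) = -71.25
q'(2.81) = -49.58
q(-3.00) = -87.00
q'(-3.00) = 55.00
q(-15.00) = -2043.00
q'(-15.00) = 271.00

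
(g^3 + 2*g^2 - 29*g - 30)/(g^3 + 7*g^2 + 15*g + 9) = (g^2 + g - 30)/(g^2 + 6*g + 9)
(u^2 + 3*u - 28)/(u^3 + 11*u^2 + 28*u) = (u - 4)/(u*(u + 4))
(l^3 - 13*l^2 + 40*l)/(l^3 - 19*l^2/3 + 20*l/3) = 3*(l - 8)/(3*l - 4)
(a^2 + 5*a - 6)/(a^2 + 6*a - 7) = (a + 6)/(a + 7)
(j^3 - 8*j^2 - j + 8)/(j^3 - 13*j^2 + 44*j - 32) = (j + 1)/(j - 4)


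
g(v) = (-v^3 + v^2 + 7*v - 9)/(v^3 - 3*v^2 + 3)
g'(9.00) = 0.02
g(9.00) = -1.21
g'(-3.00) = 0.41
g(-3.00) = -0.12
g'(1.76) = 0.27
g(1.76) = -1.15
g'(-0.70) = 56.06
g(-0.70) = -11.01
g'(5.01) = 0.09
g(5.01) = -1.40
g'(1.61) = -0.48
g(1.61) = -1.14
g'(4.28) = 0.15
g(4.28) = -1.48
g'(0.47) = 0.96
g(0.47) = -2.29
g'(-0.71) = 62.88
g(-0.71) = -11.60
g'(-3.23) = 0.33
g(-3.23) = -0.20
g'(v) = (-3*v^2 + 6*v)*(-v^3 + v^2 + 7*v - 9)/(v^3 - 3*v^2 + 3)^2 + (-3*v^2 + 2*v + 7)/(v^3 - 3*v^2 + 3) = (2*v^4 - 14*v^3 + 39*v^2 - 48*v + 21)/(v^6 - 6*v^5 + 9*v^4 + 6*v^3 - 18*v^2 + 9)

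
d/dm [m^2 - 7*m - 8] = 2*m - 7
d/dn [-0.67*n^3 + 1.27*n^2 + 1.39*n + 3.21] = -2.01*n^2 + 2.54*n + 1.39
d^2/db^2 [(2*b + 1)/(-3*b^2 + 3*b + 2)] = 6*(3*(2*b - 1)^2*(2*b + 1) + (6*b - 1)*(-3*b^2 + 3*b + 2))/(-3*b^2 + 3*b + 2)^3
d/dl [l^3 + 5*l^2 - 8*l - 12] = 3*l^2 + 10*l - 8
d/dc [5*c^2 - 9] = 10*c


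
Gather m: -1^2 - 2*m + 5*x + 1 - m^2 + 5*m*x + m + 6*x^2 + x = -m^2 + m*(5*x - 1) + 6*x^2 + 6*x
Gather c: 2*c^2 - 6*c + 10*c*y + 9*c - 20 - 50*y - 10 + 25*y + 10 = 2*c^2 + c*(10*y + 3) - 25*y - 20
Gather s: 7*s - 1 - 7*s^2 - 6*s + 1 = -7*s^2 + s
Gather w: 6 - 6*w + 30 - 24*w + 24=60 - 30*w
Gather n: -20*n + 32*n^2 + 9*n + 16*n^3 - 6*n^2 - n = 16*n^3 + 26*n^2 - 12*n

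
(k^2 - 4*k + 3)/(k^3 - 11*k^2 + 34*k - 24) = (k - 3)/(k^2 - 10*k + 24)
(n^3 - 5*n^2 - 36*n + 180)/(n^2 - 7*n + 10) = (n^2 - 36)/(n - 2)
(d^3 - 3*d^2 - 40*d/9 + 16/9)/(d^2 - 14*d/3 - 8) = (3*d^2 - 13*d + 4)/(3*(d - 6))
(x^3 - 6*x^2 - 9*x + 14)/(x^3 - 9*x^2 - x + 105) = (x^2 + x - 2)/(x^2 - 2*x - 15)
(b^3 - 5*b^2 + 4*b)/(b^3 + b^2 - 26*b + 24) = b/(b + 6)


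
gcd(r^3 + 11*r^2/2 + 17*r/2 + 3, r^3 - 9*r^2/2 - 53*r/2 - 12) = r^2 + 7*r/2 + 3/2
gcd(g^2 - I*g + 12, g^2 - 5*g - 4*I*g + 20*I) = g - 4*I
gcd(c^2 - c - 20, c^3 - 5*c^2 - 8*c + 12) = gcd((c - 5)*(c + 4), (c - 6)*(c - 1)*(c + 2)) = 1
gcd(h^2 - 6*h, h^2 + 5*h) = h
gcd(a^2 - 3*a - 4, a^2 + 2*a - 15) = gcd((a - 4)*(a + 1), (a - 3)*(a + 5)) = 1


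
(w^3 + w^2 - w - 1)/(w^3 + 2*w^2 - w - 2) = (w + 1)/(w + 2)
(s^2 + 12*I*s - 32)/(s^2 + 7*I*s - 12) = (s + 8*I)/(s + 3*I)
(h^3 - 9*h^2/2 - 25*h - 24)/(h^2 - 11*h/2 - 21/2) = (h^2 - 6*h - 16)/(h - 7)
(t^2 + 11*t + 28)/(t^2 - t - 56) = (t + 4)/(t - 8)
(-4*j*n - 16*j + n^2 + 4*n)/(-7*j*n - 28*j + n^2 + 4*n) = (4*j - n)/(7*j - n)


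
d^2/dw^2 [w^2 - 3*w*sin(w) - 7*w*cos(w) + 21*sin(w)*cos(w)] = 3*w*sin(w) + 7*w*cos(w) + 14*sin(w) - 42*sin(2*w) - 6*cos(w) + 2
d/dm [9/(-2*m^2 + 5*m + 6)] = 9*(4*m - 5)/(-2*m^2 + 5*m + 6)^2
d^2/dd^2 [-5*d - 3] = 0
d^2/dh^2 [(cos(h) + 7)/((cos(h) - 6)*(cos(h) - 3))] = (-37*(1 - cos(h)^2)^2 - cos(h)^5 + 299*cos(h)^3 - 257*cos(h)^2 - 1944*cos(h) + 1243)/((cos(h) - 6)^3*(cos(h) - 3)^3)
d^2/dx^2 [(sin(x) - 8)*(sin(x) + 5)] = 3*sin(x) + 2*cos(2*x)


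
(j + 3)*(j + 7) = j^2 + 10*j + 21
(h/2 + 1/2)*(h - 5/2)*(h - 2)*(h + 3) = h^4/2 - h^3/4 - 5*h^2 + 13*h/4 + 15/2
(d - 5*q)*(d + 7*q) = d^2 + 2*d*q - 35*q^2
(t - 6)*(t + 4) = t^2 - 2*t - 24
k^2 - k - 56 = (k - 8)*(k + 7)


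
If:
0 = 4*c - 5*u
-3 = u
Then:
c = -15/4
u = -3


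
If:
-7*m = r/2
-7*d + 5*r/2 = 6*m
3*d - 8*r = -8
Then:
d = 328/661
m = -56/661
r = 784/661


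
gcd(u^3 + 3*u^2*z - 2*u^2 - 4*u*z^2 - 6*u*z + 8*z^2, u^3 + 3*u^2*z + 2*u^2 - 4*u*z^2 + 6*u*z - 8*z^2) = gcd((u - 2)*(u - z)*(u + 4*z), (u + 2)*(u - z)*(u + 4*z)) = -u^2 - 3*u*z + 4*z^2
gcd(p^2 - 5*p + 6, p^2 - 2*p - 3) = p - 3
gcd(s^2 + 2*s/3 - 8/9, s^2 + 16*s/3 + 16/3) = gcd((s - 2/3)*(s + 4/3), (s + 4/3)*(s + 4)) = s + 4/3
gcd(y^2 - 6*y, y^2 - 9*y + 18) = y - 6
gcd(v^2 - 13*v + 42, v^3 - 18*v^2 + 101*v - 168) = v - 7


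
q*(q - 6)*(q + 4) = q^3 - 2*q^2 - 24*q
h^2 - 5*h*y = h*(h - 5*y)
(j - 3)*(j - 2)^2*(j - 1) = j^4 - 8*j^3 + 23*j^2 - 28*j + 12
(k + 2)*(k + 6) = k^2 + 8*k + 12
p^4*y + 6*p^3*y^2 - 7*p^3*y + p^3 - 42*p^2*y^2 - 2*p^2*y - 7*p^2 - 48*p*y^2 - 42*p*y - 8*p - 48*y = (p - 8)*(p + 1)*(p + 6*y)*(p*y + 1)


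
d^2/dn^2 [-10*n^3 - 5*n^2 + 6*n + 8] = -60*n - 10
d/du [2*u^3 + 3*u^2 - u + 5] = 6*u^2 + 6*u - 1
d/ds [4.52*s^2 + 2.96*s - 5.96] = 9.04*s + 2.96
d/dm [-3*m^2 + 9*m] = 9 - 6*m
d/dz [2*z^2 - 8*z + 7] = 4*z - 8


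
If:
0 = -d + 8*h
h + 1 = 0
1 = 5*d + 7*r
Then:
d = -8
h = -1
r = 41/7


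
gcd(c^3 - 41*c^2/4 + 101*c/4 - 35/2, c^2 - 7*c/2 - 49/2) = c - 7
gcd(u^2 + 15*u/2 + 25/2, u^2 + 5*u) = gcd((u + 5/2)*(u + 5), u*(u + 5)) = u + 5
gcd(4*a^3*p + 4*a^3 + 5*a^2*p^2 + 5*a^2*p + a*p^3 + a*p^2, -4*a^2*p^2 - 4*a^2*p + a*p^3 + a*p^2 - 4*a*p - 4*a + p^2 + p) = p + 1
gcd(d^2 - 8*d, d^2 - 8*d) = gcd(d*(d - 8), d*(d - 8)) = d^2 - 8*d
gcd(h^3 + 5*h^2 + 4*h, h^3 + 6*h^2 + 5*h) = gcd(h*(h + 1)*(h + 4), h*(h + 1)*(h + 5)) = h^2 + h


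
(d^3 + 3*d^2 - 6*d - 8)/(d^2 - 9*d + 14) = (d^2 + 5*d + 4)/(d - 7)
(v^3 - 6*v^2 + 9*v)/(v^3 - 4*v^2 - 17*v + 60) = v*(v - 3)/(v^2 - v - 20)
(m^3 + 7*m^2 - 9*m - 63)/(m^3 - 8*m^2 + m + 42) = (m^2 + 10*m + 21)/(m^2 - 5*m - 14)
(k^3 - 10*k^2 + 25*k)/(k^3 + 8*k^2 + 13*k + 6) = k*(k^2 - 10*k + 25)/(k^3 + 8*k^2 + 13*k + 6)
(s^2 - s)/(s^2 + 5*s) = (s - 1)/(s + 5)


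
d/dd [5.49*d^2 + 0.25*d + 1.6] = 10.98*d + 0.25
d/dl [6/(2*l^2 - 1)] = -24*l/(2*l^2 - 1)^2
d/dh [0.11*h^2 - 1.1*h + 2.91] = 0.22*h - 1.1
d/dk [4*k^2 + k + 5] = 8*k + 1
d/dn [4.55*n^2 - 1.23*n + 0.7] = 9.1*n - 1.23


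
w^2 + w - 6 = (w - 2)*(w + 3)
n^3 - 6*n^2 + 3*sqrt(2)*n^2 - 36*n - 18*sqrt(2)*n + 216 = (n - 6)*(n - 3*sqrt(2))*(n + 6*sqrt(2))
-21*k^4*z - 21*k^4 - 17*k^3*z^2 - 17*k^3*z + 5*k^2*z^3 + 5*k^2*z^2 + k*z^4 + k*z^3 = (-3*k + z)*(k + z)*(7*k + z)*(k*z + k)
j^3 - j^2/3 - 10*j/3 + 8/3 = (j - 4/3)*(j - 1)*(j + 2)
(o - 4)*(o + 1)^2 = o^3 - 2*o^2 - 7*o - 4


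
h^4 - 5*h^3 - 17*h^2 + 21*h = h*(h - 7)*(h - 1)*(h + 3)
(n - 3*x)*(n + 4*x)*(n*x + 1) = n^3*x + n^2*x^2 + n^2 - 12*n*x^3 + n*x - 12*x^2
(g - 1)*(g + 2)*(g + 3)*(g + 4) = g^4 + 8*g^3 + 17*g^2 - 2*g - 24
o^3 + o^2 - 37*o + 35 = (o - 5)*(o - 1)*(o + 7)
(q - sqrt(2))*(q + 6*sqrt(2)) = q^2 + 5*sqrt(2)*q - 12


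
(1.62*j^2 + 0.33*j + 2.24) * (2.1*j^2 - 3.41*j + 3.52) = 3.402*j^4 - 4.8312*j^3 + 9.2811*j^2 - 6.4768*j + 7.8848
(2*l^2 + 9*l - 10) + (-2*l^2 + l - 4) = 10*l - 14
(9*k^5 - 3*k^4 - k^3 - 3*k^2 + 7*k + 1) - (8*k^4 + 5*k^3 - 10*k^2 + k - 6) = 9*k^5 - 11*k^4 - 6*k^3 + 7*k^2 + 6*k + 7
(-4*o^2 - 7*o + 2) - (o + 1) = -4*o^2 - 8*o + 1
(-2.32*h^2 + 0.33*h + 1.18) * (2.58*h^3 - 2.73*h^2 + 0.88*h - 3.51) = -5.9856*h^5 + 7.185*h^4 + 0.1019*h^3 + 5.2122*h^2 - 0.1199*h - 4.1418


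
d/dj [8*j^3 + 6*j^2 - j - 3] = 24*j^2 + 12*j - 1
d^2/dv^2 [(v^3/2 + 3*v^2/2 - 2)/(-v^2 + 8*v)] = 4*(-22*v^3 + 3*v^2 - 24*v + 64)/(v^3*(v^3 - 24*v^2 + 192*v - 512))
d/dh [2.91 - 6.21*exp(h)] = -6.21*exp(h)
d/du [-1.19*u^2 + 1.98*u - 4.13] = 1.98 - 2.38*u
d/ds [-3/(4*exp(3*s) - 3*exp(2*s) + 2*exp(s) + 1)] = (36*exp(2*s) - 18*exp(s) + 6)*exp(s)/(4*exp(3*s) - 3*exp(2*s) + 2*exp(s) + 1)^2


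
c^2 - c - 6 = (c - 3)*(c + 2)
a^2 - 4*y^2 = (a - 2*y)*(a + 2*y)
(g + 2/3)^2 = g^2 + 4*g/3 + 4/9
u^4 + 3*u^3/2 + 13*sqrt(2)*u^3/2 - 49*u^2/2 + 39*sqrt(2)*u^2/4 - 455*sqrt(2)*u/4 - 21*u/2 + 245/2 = (u - 7/2)*(u + 5)*(u - sqrt(2)/2)*(u + 7*sqrt(2))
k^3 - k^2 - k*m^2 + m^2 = (k - 1)*(k - m)*(k + m)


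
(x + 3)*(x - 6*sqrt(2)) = x^2 - 6*sqrt(2)*x + 3*x - 18*sqrt(2)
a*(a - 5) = a^2 - 5*a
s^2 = s^2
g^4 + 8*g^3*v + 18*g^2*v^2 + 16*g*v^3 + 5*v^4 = (g + v)^3*(g + 5*v)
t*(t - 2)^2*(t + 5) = t^4 + t^3 - 16*t^2 + 20*t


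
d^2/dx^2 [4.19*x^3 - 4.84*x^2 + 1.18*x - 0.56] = 25.14*x - 9.68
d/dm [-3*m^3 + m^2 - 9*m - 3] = -9*m^2 + 2*m - 9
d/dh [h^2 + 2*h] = 2*h + 2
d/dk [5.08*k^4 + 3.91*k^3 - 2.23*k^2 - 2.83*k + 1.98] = 20.32*k^3 + 11.73*k^2 - 4.46*k - 2.83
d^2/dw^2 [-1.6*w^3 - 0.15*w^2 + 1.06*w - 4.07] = -9.6*w - 0.3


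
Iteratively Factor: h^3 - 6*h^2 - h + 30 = (h - 3)*(h^2 - 3*h - 10) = (h - 3)*(h + 2)*(h - 5)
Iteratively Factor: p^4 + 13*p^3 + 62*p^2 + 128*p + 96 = (p + 4)*(p^3 + 9*p^2 + 26*p + 24) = (p + 2)*(p + 4)*(p^2 + 7*p + 12) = (p + 2)*(p + 3)*(p + 4)*(p + 4)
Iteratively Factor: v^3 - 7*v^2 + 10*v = (v - 2)*(v^2 - 5*v) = (v - 5)*(v - 2)*(v)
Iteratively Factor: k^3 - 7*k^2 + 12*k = (k - 4)*(k^2 - 3*k) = k*(k - 4)*(k - 3)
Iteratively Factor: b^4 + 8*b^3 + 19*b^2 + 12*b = (b + 3)*(b^3 + 5*b^2 + 4*b) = (b + 3)*(b + 4)*(b^2 + b) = b*(b + 3)*(b + 4)*(b + 1)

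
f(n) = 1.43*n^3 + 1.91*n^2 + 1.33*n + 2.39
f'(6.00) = 178.69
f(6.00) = 388.01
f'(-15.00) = 909.28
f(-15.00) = -4414.06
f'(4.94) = 124.89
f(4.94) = 227.96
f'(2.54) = 38.71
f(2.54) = 41.52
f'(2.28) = 32.34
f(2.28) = 32.30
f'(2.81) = 45.94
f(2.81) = 52.94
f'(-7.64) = 222.55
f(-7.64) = -533.98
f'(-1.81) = 8.47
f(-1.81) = -2.24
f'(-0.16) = 0.83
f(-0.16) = 2.22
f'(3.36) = 62.60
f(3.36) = 82.67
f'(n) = 4.29*n^2 + 3.82*n + 1.33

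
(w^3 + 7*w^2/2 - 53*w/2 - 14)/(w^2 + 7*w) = w - 7/2 - 2/w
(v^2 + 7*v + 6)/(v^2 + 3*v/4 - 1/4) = 4*(v + 6)/(4*v - 1)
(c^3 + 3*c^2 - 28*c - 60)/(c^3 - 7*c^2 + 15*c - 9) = (c^3 + 3*c^2 - 28*c - 60)/(c^3 - 7*c^2 + 15*c - 9)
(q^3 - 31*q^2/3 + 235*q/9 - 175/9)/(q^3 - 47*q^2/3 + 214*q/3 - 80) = (3*q^2 - 26*q + 35)/(3*(q^2 - 14*q + 48))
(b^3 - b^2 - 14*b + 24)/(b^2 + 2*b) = (b^3 - b^2 - 14*b + 24)/(b*(b + 2))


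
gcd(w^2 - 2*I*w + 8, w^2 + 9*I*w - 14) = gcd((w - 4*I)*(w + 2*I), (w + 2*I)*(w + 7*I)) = w + 2*I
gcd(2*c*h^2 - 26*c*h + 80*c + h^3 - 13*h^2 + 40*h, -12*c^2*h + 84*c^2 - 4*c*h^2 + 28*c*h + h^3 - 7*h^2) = 2*c + h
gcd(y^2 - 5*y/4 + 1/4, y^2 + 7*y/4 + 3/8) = 1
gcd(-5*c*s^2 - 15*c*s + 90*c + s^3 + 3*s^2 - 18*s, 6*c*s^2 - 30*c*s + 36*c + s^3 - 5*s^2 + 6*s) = s - 3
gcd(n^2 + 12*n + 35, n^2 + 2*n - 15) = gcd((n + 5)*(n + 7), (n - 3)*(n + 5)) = n + 5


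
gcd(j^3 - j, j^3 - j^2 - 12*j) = j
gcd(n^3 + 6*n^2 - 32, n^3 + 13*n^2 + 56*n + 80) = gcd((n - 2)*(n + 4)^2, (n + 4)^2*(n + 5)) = n^2 + 8*n + 16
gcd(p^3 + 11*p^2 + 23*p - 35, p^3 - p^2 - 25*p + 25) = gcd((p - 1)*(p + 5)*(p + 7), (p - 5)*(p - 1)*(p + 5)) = p^2 + 4*p - 5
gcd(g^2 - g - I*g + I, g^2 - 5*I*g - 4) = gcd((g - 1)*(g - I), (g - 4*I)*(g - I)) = g - I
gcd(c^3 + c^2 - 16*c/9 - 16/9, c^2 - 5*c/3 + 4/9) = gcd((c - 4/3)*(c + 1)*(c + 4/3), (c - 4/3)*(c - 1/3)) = c - 4/3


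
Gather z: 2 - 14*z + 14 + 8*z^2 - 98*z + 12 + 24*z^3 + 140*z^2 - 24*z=24*z^3 + 148*z^2 - 136*z + 28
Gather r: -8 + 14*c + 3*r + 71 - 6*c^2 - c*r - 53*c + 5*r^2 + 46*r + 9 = -6*c^2 - 39*c + 5*r^2 + r*(49 - c) + 72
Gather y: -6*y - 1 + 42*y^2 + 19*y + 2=42*y^2 + 13*y + 1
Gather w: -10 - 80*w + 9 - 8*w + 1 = -88*w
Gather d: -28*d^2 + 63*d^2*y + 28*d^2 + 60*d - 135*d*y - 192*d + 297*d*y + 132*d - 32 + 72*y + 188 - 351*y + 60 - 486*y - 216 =63*d^2*y + 162*d*y - 765*y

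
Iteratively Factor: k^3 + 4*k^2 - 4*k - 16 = (k + 2)*(k^2 + 2*k - 8) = (k - 2)*(k + 2)*(k + 4)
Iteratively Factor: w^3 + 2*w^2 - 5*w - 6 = (w + 1)*(w^2 + w - 6) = (w - 2)*(w + 1)*(w + 3)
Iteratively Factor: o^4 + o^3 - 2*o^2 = (o)*(o^3 + o^2 - 2*o) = o*(o - 1)*(o^2 + 2*o) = o*(o - 1)*(o + 2)*(o)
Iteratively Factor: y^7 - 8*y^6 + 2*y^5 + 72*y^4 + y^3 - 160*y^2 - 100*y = (y + 1)*(y^6 - 9*y^5 + 11*y^4 + 61*y^3 - 60*y^2 - 100*y) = (y + 1)^2*(y^5 - 10*y^4 + 21*y^3 + 40*y^2 - 100*y) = (y - 5)*(y + 1)^2*(y^4 - 5*y^3 - 4*y^2 + 20*y) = (y - 5)*(y + 1)^2*(y + 2)*(y^3 - 7*y^2 + 10*y) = (y - 5)*(y - 2)*(y + 1)^2*(y + 2)*(y^2 - 5*y) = y*(y - 5)*(y - 2)*(y + 1)^2*(y + 2)*(y - 5)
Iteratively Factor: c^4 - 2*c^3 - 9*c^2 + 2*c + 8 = (c + 1)*(c^3 - 3*c^2 - 6*c + 8) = (c - 4)*(c + 1)*(c^2 + c - 2) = (c - 4)*(c + 1)*(c + 2)*(c - 1)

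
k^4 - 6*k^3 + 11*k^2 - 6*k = k*(k - 3)*(k - 2)*(k - 1)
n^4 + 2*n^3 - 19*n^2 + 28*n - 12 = (n - 2)*(n - 1)^2*(n + 6)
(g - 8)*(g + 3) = g^2 - 5*g - 24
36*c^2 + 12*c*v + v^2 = (6*c + v)^2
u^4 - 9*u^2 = u^2*(u - 3)*(u + 3)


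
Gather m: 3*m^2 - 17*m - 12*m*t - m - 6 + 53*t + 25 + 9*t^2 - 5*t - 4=3*m^2 + m*(-12*t - 18) + 9*t^2 + 48*t + 15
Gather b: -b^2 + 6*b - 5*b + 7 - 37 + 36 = -b^2 + b + 6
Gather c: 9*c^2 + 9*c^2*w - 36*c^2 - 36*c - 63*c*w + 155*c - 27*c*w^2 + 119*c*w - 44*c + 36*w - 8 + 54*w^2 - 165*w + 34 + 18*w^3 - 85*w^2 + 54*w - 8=c^2*(9*w - 27) + c*(-27*w^2 + 56*w + 75) + 18*w^3 - 31*w^2 - 75*w + 18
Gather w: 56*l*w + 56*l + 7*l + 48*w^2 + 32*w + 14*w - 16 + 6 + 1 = 63*l + 48*w^2 + w*(56*l + 46) - 9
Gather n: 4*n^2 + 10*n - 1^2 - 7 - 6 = 4*n^2 + 10*n - 14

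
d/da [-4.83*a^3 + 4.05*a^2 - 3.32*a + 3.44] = -14.49*a^2 + 8.1*a - 3.32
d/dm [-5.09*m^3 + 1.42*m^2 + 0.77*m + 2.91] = -15.27*m^2 + 2.84*m + 0.77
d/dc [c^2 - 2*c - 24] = 2*c - 2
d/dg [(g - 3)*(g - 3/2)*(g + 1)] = g*(3*g - 7)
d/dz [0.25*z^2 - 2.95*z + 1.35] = 0.5*z - 2.95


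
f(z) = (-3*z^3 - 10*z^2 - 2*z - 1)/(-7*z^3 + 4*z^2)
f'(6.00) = -0.06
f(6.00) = 0.75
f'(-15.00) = -0.00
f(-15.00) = 0.32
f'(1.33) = -3.79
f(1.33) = 3.02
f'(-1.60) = -0.31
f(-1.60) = -0.29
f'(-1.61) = -0.31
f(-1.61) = -0.28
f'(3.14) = -0.28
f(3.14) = 1.12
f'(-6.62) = -0.03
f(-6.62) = 0.20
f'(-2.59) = -0.15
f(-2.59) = -0.07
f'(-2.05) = -0.21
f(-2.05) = -0.17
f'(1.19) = -5.86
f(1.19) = 3.69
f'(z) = (21*z^2 - 8*z)*(-3*z^3 - 10*z^2 - 2*z - 1)/(-7*z^3 + 4*z^2)^2 + (-9*z^2 - 20*z - 2)/(-7*z^3 + 4*z^2)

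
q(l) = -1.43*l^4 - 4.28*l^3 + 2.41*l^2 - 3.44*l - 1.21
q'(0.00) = -3.44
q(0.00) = -1.21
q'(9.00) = -5169.98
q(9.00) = -12339.31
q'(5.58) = -1370.13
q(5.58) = -2075.33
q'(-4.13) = 160.59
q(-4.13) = -60.43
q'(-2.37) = -10.84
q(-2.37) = 32.34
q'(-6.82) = 1180.94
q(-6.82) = -1601.64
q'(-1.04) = -15.91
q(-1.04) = 8.12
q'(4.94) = -982.54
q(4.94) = -1326.98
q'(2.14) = -107.99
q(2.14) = -69.47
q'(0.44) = -4.29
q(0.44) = -2.68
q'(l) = -5.72*l^3 - 12.84*l^2 + 4.82*l - 3.44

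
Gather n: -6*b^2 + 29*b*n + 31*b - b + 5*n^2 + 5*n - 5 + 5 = -6*b^2 + 30*b + 5*n^2 + n*(29*b + 5)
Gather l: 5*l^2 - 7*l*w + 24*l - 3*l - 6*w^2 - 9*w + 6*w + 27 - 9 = 5*l^2 + l*(21 - 7*w) - 6*w^2 - 3*w + 18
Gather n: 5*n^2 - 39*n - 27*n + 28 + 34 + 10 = 5*n^2 - 66*n + 72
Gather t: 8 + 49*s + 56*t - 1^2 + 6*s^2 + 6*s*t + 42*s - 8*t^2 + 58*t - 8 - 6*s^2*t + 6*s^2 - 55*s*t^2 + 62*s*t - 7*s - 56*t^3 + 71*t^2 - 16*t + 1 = 12*s^2 + 84*s - 56*t^3 + t^2*(63 - 55*s) + t*(-6*s^2 + 68*s + 98)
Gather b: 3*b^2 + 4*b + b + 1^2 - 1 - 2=3*b^2 + 5*b - 2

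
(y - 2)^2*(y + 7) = y^3 + 3*y^2 - 24*y + 28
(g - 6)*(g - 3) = g^2 - 9*g + 18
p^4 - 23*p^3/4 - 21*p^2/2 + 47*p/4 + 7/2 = (p - 7)*(p - 1)*(p + 1/4)*(p + 2)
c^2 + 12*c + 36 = (c + 6)^2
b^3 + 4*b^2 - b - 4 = (b - 1)*(b + 1)*(b + 4)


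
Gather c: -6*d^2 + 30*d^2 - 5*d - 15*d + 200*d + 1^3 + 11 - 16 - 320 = 24*d^2 + 180*d - 324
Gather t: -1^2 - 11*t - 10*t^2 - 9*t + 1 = -10*t^2 - 20*t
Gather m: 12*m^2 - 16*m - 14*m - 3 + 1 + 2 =12*m^2 - 30*m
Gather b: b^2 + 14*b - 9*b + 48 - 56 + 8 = b^2 + 5*b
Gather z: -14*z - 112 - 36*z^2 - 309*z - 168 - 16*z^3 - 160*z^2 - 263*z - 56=-16*z^3 - 196*z^2 - 586*z - 336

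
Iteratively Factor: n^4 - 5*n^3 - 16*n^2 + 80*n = (n - 4)*(n^3 - n^2 - 20*n) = (n - 5)*(n - 4)*(n^2 + 4*n) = n*(n - 5)*(n - 4)*(n + 4)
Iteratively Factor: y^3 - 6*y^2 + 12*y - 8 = (y - 2)*(y^2 - 4*y + 4) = (y - 2)^2*(y - 2)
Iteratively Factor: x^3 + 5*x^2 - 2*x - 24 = (x + 4)*(x^2 + x - 6) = (x + 3)*(x + 4)*(x - 2)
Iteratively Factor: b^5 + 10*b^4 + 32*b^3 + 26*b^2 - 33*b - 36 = (b + 4)*(b^4 + 6*b^3 + 8*b^2 - 6*b - 9) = (b - 1)*(b + 4)*(b^3 + 7*b^2 + 15*b + 9) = (b - 1)*(b + 3)*(b + 4)*(b^2 + 4*b + 3) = (b - 1)*(b + 3)^2*(b + 4)*(b + 1)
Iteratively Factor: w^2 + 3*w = (w)*(w + 3)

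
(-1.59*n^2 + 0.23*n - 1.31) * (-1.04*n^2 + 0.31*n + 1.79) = 1.6536*n^4 - 0.7321*n^3 - 1.4124*n^2 + 0.00559999999999999*n - 2.3449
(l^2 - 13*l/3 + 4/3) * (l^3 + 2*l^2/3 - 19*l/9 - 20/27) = l^5 - 11*l^4/3 - 11*l^3/3 + 251*l^2/27 + 32*l/81 - 80/81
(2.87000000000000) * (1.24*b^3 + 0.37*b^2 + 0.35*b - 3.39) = 3.5588*b^3 + 1.0619*b^2 + 1.0045*b - 9.7293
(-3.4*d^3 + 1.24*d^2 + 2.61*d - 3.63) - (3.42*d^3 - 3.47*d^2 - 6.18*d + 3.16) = -6.82*d^3 + 4.71*d^2 + 8.79*d - 6.79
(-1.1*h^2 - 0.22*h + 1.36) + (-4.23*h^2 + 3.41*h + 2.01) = -5.33*h^2 + 3.19*h + 3.37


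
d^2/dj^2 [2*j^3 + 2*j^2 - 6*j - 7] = 12*j + 4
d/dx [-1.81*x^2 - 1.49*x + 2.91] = -3.62*x - 1.49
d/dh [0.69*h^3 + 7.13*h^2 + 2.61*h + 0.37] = 2.07*h^2 + 14.26*h + 2.61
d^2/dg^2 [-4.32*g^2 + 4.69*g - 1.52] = -8.64000000000000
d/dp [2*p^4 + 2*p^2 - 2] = 8*p^3 + 4*p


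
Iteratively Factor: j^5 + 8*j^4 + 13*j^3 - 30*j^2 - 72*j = (j - 2)*(j^4 + 10*j^3 + 33*j^2 + 36*j) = (j - 2)*(j + 3)*(j^3 + 7*j^2 + 12*j) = j*(j - 2)*(j + 3)*(j^2 + 7*j + 12) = j*(j - 2)*(j + 3)^2*(j + 4)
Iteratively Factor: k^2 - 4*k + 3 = (k - 1)*(k - 3)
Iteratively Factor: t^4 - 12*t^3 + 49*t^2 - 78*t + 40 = (t - 5)*(t^3 - 7*t^2 + 14*t - 8) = (t - 5)*(t - 4)*(t^2 - 3*t + 2) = (t - 5)*(t - 4)*(t - 2)*(t - 1)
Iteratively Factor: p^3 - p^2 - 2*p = (p - 2)*(p^2 + p) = (p - 2)*(p + 1)*(p)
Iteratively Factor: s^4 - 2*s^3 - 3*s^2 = (s)*(s^3 - 2*s^2 - 3*s) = s^2*(s^2 - 2*s - 3) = s^2*(s - 3)*(s + 1)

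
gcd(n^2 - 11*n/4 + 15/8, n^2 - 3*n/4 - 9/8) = n - 3/2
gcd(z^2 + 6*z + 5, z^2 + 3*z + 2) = z + 1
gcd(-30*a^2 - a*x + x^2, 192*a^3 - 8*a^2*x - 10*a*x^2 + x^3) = -6*a + x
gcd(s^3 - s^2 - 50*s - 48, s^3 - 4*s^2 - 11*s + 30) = 1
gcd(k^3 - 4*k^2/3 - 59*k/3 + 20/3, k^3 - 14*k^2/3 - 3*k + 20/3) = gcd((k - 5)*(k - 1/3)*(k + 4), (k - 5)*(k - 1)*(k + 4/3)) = k - 5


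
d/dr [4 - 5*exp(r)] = -5*exp(r)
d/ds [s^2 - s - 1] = 2*s - 1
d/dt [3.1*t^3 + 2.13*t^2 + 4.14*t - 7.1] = 9.3*t^2 + 4.26*t + 4.14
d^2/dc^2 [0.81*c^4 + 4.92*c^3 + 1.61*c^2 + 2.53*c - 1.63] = 9.72*c^2 + 29.52*c + 3.22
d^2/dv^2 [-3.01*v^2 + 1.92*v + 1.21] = -6.02000000000000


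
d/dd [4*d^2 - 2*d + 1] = 8*d - 2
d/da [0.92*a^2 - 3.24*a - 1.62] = 1.84*a - 3.24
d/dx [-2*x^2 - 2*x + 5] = -4*x - 2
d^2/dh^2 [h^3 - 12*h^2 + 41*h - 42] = 6*h - 24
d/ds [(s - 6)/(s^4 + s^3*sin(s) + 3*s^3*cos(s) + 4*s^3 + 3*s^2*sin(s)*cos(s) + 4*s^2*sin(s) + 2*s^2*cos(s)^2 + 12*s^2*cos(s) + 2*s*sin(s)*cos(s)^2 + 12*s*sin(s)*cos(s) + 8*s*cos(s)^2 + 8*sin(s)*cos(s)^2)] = (3*s^4*sin(s) - s^4*cos(s) - 3*s^4 - 8*s^3*sin(s) + 2*s^3*sin(2*s) - 4*s^3*cos(s) - 3*s^3*cos(2*s) + 16*s^3 - 58*s^2*sin(s) - 11*s^2*sin(2*s)/2 + 131*s^2*cos(s)/2 + 5*s^2*cos(2*s) - 3*s^2*cos(3*s)/2 + 71*s^2 + 48*s*sin(s) - 30*s*sin(2*s) + 145*s*cos(s) + 84*s*cos(2*s) + 3*s*cos(3*s) + 12*s + 5*sin(s) + 36*sin(2*s) + 5*sin(3*s) + 12*cos(s) + 24*cos(2*s) + 36*cos(3*s) + 24)/((s + 4)^2*(s + sin(s))^2*(s^2 + 3*s*cos(s) + cos(2*s) + 1)^2)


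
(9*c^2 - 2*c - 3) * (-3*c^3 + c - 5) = -27*c^5 + 6*c^4 + 18*c^3 - 47*c^2 + 7*c + 15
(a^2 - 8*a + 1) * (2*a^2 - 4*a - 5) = 2*a^4 - 20*a^3 + 29*a^2 + 36*a - 5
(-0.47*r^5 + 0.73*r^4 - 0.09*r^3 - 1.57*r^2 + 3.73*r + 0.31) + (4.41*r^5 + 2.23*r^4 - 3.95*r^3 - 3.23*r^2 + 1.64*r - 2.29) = 3.94*r^5 + 2.96*r^4 - 4.04*r^3 - 4.8*r^2 + 5.37*r - 1.98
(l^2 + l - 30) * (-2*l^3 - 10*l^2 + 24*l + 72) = -2*l^5 - 12*l^4 + 74*l^3 + 396*l^2 - 648*l - 2160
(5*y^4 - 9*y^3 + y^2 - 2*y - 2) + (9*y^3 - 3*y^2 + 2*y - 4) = 5*y^4 - 2*y^2 - 6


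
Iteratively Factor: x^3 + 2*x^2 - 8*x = (x)*(x^2 + 2*x - 8) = x*(x - 2)*(x + 4)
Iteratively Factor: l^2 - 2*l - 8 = (l + 2)*(l - 4)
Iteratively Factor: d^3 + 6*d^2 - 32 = (d + 4)*(d^2 + 2*d - 8) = (d + 4)^2*(d - 2)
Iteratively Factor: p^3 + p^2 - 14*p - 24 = (p + 2)*(p^2 - p - 12) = (p - 4)*(p + 2)*(p + 3)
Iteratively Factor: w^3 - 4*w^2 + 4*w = (w - 2)*(w^2 - 2*w) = (w - 2)^2*(w)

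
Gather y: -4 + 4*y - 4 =4*y - 8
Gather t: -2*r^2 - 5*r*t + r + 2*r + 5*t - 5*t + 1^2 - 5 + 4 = -2*r^2 - 5*r*t + 3*r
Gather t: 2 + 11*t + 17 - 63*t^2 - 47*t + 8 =-63*t^2 - 36*t + 27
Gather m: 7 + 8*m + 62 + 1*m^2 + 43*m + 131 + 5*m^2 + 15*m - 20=6*m^2 + 66*m + 180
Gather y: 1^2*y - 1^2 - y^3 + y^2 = -y^3 + y^2 + y - 1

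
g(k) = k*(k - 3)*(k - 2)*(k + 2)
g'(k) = k*(k - 3)*(k - 2) + k*(k - 3)*(k + 2) + k*(k - 2)*(k + 2) + (k - 3)*(k - 2)*(k + 2) = 4*k^3 - 9*k^2 - 8*k + 12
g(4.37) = 90.38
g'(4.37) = 138.98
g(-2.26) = 13.17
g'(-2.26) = -62.06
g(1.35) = 4.85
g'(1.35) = -5.36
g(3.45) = 12.27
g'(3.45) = 41.53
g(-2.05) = 2.10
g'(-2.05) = -43.88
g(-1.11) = -12.63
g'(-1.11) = 4.32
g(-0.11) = -1.36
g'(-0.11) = 12.77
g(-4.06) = 357.82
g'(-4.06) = -371.57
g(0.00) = 0.00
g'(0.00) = 12.00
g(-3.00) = 90.00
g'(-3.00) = -153.00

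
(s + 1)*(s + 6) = s^2 + 7*s + 6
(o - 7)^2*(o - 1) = o^3 - 15*o^2 + 63*o - 49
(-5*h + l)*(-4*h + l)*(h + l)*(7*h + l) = 140*h^4 + 97*h^3*l - 45*h^2*l^2 - h*l^3 + l^4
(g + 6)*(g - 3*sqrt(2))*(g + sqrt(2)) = g^3 - 2*sqrt(2)*g^2 + 6*g^2 - 12*sqrt(2)*g - 6*g - 36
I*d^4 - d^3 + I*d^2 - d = d*(d + I)^2*(I*d + 1)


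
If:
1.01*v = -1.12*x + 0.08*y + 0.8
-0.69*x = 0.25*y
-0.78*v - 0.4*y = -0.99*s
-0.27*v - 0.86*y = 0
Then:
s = 0.45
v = 0.69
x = 0.08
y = -0.22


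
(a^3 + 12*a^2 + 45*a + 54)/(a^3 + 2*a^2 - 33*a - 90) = (a^2 + 9*a + 18)/(a^2 - a - 30)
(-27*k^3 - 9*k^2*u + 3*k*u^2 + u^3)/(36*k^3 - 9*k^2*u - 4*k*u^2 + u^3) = (3*k + u)/(-4*k + u)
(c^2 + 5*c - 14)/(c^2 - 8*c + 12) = (c + 7)/(c - 6)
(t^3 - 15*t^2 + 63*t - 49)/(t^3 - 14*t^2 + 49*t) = (t - 1)/t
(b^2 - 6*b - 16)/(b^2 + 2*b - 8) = (b^2 - 6*b - 16)/(b^2 + 2*b - 8)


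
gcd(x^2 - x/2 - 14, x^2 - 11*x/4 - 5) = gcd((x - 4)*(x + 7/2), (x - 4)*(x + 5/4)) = x - 4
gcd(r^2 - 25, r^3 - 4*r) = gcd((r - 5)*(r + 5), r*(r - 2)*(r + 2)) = 1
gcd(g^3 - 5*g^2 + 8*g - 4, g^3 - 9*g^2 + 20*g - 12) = g^2 - 3*g + 2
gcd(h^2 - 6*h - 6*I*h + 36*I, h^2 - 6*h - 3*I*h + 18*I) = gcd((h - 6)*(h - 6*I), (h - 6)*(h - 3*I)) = h - 6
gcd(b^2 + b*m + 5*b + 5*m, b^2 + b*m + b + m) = b + m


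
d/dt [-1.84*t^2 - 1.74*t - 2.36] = -3.68*t - 1.74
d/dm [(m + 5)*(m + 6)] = 2*m + 11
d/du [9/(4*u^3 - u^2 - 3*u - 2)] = 9*(-12*u^2 + 2*u + 3)/(-4*u^3 + u^2 + 3*u + 2)^2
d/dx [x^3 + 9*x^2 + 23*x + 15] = 3*x^2 + 18*x + 23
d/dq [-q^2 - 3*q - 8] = -2*q - 3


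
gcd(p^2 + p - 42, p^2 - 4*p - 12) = p - 6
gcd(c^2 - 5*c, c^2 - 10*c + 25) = c - 5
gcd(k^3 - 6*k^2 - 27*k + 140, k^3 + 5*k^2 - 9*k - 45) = k + 5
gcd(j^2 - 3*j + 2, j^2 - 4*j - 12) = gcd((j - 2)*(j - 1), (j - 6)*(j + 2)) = 1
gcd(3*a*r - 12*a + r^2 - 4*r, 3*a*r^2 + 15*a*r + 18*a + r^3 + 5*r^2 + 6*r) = 3*a + r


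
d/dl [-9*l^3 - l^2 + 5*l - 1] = -27*l^2 - 2*l + 5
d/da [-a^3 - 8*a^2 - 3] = a*(-3*a - 16)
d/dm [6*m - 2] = 6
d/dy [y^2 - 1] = 2*y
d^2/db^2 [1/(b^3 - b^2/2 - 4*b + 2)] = 4*((1 - 6*b)*(2*b^3 - b^2 - 8*b + 4) + 4*(-3*b^2 + b + 4)^2)/(2*b^3 - b^2 - 8*b + 4)^3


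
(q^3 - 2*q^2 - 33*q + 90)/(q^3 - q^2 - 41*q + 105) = (q + 6)/(q + 7)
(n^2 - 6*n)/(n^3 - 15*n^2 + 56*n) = (n - 6)/(n^2 - 15*n + 56)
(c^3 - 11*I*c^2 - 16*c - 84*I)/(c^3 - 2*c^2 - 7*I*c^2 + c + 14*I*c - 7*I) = (c^2 - 4*I*c + 12)/(c^2 - 2*c + 1)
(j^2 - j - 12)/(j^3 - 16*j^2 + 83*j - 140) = (j + 3)/(j^2 - 12*j + 35)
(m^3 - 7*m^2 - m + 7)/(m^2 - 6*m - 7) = m - 1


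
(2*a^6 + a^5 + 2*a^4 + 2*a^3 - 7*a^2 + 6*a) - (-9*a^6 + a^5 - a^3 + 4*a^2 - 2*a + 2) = 11*a^6 + 2*a^4 + 3*a^3 - 11*a^2 + 8*a - 2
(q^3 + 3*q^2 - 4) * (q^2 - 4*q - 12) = q^5 - q^4 - 24*q^3 - 40*q^2 + 16*q + 48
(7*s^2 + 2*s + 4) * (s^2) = 7*s^4 + 2*s^3 + 4*s^2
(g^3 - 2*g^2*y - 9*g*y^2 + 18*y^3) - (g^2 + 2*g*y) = g^3 - 2*g^2*y - g^2 - 9*g*y^2 - 2*g*y + 18*y^3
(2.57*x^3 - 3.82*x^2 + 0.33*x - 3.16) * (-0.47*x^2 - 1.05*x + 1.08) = -1.2079*x^5 - 0.9031*x^4 + 6.6315*x^3 - 2.9869*x^2 + 3.6744*x - 3.4128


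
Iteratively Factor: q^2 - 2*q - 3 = (q - 3)*(q + 1)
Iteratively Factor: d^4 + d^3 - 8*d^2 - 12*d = (d + 2)*(d^3 - d^2 - 6*d) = (d + 2)^2*(d^2 - 3*d) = d*(d + 2)^2*(d - 3)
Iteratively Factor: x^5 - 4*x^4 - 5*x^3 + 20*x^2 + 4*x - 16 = (x - 4)*(x^4 - 5*x^2 + 4) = (x - 4)*(x + 2)*(x^3 - 2*x^2 - x + 2) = (x - 4)*(x + 1)*(x + 2)*(x^2 - 3*x + 2) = (x - 4)*(x - 1)*(x + 1)*(x + 2)*(x - 2)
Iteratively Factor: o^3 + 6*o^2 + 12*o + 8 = (o + 2)*(o^2 + 4*o + 4) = (o + 2)^2*(o + 2)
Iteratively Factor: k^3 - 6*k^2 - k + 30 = (k - 5)*(k^2 - k - 6) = (k - 5)*(k - 3)*(k + 2)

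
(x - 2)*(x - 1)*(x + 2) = x^3 - x^2 - 4*x + 4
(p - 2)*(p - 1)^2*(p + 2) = p^4 - 2*p^3 - 3*p^2 + 8*p - 4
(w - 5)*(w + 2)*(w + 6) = w^3 + 3*w^2 - 28*w - 60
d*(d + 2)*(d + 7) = d^3 + 9*d^2 + 14*d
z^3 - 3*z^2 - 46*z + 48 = (z - 8)*(z - 1)*(z + 6)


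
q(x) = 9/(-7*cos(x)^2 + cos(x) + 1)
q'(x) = 9*(-14*sin(x)*cos(x) + sin(x))/(-7*cos(x)^2 + cos(x) + 1)^2 = 9*(1 - 14*cos(x))*sin(x)/(-7*cos(x)^2 + cos(x) + 1)^2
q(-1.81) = 24.32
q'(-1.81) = -275.54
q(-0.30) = -2.03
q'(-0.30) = 1.67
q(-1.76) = 15.95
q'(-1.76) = -100.85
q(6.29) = -1.80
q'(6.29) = -0.03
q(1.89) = -2857.12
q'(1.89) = 4644725.82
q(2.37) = -2.72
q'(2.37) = 6.31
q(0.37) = -2.17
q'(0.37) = -2.28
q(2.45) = -2.29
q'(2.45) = 4.39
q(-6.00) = -2.00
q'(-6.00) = -1.55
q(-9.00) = -1.57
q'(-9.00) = -1.56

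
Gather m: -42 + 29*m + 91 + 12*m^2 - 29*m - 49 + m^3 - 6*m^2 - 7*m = m^3 + 6*m^2 - 7*m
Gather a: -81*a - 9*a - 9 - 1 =-90*a - 10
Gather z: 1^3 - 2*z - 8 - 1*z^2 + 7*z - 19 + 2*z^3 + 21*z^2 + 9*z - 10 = 2*z^3 + 20*z^2 + 14*z - 36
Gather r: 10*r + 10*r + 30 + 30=20*r + 60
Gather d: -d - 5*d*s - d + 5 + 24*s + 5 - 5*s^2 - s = d*(-5*s - 2) - 5*s^2 + 23*s + 10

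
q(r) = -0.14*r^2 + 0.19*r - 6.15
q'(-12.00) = 3.55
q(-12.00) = -28.59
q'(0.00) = 0.19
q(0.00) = -6.15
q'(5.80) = -1.43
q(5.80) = -9.76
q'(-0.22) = 0.25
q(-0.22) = -6.20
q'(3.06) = -0.67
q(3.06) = -6.88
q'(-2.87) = 0.99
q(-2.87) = -7.85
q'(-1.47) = 0.60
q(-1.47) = -6.73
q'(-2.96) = 1.02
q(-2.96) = -7.94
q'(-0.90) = 0.44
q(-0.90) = -6.43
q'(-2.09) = 0.78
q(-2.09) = -7.16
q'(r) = 0.19 - 0.28*r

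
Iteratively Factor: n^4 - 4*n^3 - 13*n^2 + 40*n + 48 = (n + 3)*(n^3 - 7*n^2 + 8*n + 16) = (n - 4)*(n + 3)*(n^2 - 3*n - 4) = (n - 4)*(n + 1)*(n + 3)*(n - 4)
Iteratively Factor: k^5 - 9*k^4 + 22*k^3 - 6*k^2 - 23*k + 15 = (k - 1)*(k^4 - 8*k^3 + 14*k^2 + 8*k - 15) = (k - 1)*(k + 1)*(k^3 - 9*k^2 + 23*k - 15) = (k - 1)^2*(k + 1)*(k^2 - 8*k + 15) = (k - 5)*(k - 1)^2*(k + 1)*(k - 3)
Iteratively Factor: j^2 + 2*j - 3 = (j - 1)*(j + 3)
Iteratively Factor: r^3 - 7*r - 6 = (r - 3)*(r^2 + 3*r + 2) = (r - 3)*(r + 1)*(r + 2)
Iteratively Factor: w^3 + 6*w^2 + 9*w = (w)*(w^2 + 6*w + 9) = w*(w + 3)*(w + 3)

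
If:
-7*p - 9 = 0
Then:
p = -9/7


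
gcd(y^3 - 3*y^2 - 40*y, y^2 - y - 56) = y - 8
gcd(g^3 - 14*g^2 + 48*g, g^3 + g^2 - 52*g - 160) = g - 8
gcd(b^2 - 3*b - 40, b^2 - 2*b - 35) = b + 5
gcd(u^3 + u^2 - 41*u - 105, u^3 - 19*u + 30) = u + 5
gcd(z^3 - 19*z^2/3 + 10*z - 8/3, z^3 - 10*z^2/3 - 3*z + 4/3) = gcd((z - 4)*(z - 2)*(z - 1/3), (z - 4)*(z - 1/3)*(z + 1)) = z^2 - 13*z/3 + 4/3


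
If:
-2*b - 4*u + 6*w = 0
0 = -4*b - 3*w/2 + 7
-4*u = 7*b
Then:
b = 28/11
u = -49/11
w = -70/33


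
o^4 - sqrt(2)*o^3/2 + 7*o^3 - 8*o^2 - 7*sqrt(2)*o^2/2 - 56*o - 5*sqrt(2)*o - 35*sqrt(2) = (o + 7)*(o - 5*sqrt(2)/2)*(o + sqrt(2))^2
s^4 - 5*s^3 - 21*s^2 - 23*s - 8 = (s - 8)*(s + 1)^3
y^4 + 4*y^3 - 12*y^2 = y^2*(y - 2)*(y + 6)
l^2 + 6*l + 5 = (l + 1)*(l + 5)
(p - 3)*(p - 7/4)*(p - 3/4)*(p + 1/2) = p^4 - 5*p^3 + 97*p^2/16 + 15*p/32 - 63/32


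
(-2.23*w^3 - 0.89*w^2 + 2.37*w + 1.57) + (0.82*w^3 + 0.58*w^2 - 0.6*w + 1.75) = -1.41*w^3 - 0.31*w^2 + 1.77*w + 3.32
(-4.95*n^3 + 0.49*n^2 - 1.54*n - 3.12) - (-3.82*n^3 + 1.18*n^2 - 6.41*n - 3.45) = -1.13*n^3 - 0.69*n^2 + 4.87*n + 0.33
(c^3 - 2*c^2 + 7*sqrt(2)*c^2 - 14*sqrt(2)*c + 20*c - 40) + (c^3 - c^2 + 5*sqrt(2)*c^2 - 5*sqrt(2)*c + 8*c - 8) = 2*c^3 - 3*c^2 + 12*sqrt(2)*c^2 - 19*sqrt(2)*c + 28*c - 48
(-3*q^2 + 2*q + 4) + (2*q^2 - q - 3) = -q^2 + q + 1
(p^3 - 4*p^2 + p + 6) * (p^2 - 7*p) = p^5 - 11*p^4 + 29*p^3 - p^2 - 42*p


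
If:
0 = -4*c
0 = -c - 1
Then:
No Solution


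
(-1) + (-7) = -8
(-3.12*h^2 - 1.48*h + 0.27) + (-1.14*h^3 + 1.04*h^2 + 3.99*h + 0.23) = -1.14*h^3 - 2.08*h^2 + 2.51*h + 0.5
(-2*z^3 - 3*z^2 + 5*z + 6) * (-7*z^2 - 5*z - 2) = 14*z^5 + 31*z^4 - 16*z^3 - 61*z^2 - 40*z - 12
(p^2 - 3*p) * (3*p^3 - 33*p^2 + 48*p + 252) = 3*p^5 - 42*p^4 + 147*p^3 + 108*p^2 - 756*p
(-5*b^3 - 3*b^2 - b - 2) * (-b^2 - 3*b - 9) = 5*b^5 + 18*b^4 + 55*b^3 + 32*b^2 + 15*b + 18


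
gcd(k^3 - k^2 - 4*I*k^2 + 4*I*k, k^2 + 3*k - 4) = k - 1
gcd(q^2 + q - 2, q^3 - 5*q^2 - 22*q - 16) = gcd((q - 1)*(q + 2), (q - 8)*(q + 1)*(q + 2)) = q + 2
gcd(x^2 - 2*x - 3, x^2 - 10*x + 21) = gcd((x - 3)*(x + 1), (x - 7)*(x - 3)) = x - 3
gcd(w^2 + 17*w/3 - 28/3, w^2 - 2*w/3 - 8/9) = w - 4/3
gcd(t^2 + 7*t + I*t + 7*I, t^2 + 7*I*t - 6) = t + I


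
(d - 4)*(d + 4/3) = d^2 - 8*d/3 - 16/3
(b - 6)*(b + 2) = b^2 - 4*b - 12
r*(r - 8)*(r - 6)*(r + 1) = r^4 - 13*r^3 + 34*r^2 + 48*r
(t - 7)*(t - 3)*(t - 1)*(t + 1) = t^4 - 10*t^3 + 20*t^2 + 10*t - 21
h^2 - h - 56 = (h - 8)*(h + 7)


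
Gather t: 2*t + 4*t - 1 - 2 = 6*t - 3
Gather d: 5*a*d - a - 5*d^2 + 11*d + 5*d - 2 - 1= -a - 5*d^2 + d*(5*a + 16) - 3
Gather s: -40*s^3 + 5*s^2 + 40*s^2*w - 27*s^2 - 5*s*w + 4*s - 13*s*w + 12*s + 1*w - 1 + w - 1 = -40*s^3 + s^2*(40*w - 22) + s*(16 - 18*w) + 2*w - 2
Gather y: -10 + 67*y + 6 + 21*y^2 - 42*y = 21*y^2 + 25*y - 4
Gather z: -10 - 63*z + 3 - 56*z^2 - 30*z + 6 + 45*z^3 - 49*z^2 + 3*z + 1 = 45*z^3 - 105*z^2 - 90*z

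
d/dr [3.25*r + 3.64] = 3.25000000000000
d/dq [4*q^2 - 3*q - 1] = 8*q - 3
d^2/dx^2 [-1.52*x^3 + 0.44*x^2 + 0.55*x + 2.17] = 0.88 - 9.12*x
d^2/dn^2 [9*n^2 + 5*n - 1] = 18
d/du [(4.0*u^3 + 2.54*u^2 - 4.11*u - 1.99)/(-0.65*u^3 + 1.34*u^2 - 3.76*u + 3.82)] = (7.011*u^4 - 35.423*u^3 + 37.9165*u^2 + 24.7388*u - 23.1826)/(0.4225*u^6 - 1.742*u^5 + 6.6836*u^4 - 15.0428*u^3 + 24.3752*u^2 - 28.7264*u + 14.5924)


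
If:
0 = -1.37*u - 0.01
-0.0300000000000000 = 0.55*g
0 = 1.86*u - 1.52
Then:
No Solution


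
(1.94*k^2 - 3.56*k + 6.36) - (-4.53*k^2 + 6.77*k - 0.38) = 6.47*k^2 - 10.33*k + 6.74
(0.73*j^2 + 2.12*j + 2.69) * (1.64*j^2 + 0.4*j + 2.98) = 1.1972*j^4 + 3.7688*j^3 + 7.435*j^2 + 7.3936*j + 8.0162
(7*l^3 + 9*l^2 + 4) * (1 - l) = -7*l^4 - 2*l^3 + 9*l^2 - 4*l + 4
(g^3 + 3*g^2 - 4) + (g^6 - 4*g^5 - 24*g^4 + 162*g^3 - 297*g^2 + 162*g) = g^6 - 4*g^5 - 24*g^4 + 163*g^3 - 294*g^2 + 162*g - 4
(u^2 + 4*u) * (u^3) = u^5 + 4*u^4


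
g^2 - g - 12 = (g - 4)*(g + 3)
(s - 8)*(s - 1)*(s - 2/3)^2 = s^4 - 31*s^3/3 + 184*s^2/9 - 44*s/3 + 32/9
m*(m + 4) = m^2 + 4*m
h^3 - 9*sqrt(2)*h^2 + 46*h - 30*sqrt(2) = (h - 5*sqrt(2))*(h - 3*sqrt(2))*(h - sqrt(2))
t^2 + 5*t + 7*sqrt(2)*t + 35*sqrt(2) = (t + 5)*(t + 7*sqrt(2))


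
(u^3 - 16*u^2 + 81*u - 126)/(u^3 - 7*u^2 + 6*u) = (u^2 - 10*u + 21)/(u*(u - 1))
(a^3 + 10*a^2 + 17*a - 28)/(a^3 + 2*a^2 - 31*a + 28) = (a + 4)/(a - 4)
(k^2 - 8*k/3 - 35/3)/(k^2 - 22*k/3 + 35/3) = (3*k + 7)/(3*k - 7)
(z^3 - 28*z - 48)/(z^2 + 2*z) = z - 2 - 24/z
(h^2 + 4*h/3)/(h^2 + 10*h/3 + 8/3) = h/(h + 2)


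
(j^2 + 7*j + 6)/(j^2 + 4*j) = (j^2 + 7*j + 6)/(j*(j + 4))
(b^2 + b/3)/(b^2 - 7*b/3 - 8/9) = 3*b/(3*b - 8)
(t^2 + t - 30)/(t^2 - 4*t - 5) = (t + 6)/(t + 1)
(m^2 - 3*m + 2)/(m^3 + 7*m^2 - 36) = (m - 1)/(m^2 + 9*m + 18)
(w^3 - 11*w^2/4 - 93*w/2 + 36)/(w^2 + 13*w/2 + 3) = (4*w^2 - 35*w + 24)/(2*(2*w + 1))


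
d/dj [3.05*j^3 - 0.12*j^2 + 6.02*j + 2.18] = 9.15*j^2 - 0.24*j + 6.02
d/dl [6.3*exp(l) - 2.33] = 6.3*exp(l)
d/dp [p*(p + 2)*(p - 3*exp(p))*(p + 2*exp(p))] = -p^3*exp(p) + 4*p^3 - 12*p^2*exp(2*p) - 5*p^2*exp(p) + 6*p^2 - 36*p*exp(2*p) - 4*p*exp(p) - 12*exp(2*p)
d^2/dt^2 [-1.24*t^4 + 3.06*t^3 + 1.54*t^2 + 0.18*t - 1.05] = -14.88*t^2 + 18.36*t + 3.08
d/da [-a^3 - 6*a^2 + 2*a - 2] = -3*a^2 - 12*a + 2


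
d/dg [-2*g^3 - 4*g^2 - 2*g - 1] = -6*g^2 - 8*g - 2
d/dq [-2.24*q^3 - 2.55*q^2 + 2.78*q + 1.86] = -6.72*q^2 - 5.1*q + 2.78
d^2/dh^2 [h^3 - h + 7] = 6*h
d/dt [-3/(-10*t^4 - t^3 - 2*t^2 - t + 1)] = 3*(-40*t^3 - 3*t^2 - 4*t - 1)/(10*t^4 + t^3 + 2*t^2 + t - 1)^2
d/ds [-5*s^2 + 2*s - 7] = 2 - 10*s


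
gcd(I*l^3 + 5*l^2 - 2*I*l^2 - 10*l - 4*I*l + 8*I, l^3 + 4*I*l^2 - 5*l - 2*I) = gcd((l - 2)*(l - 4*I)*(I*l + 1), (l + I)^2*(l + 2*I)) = 1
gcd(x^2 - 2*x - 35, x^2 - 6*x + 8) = 1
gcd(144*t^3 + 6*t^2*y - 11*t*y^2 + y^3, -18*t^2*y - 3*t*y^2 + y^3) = -18*t^2 - 3*t*y + y^2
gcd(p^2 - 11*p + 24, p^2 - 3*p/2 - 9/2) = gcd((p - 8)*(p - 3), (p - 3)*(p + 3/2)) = p - 3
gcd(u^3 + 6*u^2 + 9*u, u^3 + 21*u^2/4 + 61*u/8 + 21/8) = u + 3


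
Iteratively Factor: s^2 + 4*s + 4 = (s + 2)*(s + 2)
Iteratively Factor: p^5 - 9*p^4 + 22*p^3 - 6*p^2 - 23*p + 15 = (p - 1)*(p^4 - 8*p^3 + 14*p^2 + 8*p - 15) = (p - 1)*(p + 1)*(p^3 - 9*p^2 + 23*p - 15) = (p - 1)^2*(p + 1)*(p^2 - 8*p + 15) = (p - 3)*(p - 1)^2*(p + 1)*(p - 5)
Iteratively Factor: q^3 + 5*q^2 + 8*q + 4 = (q + 2)*(q^2 + 3*q + 2) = (q + 2)^2*(q + 1)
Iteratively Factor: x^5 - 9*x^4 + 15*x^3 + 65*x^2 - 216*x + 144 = (x + 3)*(x^4 - 12*x^3 + 51*x^2 - 88*x + 48) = (x - 4)*(x + 3)*(x^3 - 8*x^2 + 19*x - 12) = (x - 4)*(x - 3)*(x + 3)*(x^2 - 5*x + 4) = (x - 4)^2*(x - 3)*(x + 3)*(x - 1)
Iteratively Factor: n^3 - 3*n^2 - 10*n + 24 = (n - 4)*(n^2 + n - 6) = (n - 4)*(n - 2)*(n + 3)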